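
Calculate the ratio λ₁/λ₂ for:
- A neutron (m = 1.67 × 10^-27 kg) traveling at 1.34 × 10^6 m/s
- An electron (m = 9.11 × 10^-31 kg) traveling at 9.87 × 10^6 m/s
λ₁/λ₂ = 4.02 × 10^-3

Using λ = h/(mv):

λ₁ = h/(m₁v₁) = 2.96 × 10^-13 m
λ₂ = h/(m₂v₂) = 7.37 × 10^-11 m

Ratio λ₁/λ₂ = (m₂v₂)/(m₁v₁)
         = (9.11 × 10^-31 kg × 9.87 × 10^6 m/s) / (1.67 × 10^-27 kg × 1.34 × 10^6 m/s)
         = 4.02 × 10^-3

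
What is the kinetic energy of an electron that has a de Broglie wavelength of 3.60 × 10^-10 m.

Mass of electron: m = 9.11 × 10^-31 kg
1.86 × 10^-18 J (or 11.6 eV)

From λ = h/√(2mKE), we solve for KE:

λ² = h²/(2mKE)
KE = h²/(2mλ²)
KE = (6.626 × 10^-34 J·s)² / (2 × 9.11 × 10^-31 kg × (3.60 × 10^-10 m)²)
KE = 1.86 × 10^-18 J
KE = 11.6 eV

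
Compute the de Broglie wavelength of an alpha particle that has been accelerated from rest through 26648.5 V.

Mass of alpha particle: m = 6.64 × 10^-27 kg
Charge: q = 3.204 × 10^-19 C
6.22 × 10^-14 m

When a particle is accelerated through voltage V, it gains kinetic energy KE = qV.

The de Broglie wavelength is then λ = h/√(2mqV):

λ = h/√(2mqV)
λ = (6.626 × 10^-34 J·s) / √(2 × 6.64 × 10^-27 kg × 3.204 × 10^-19 C × 26648.5 V)
λ = 6.22 × 10^-14 m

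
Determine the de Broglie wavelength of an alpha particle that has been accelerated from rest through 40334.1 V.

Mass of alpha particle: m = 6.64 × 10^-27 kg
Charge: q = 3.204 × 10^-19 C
5.06 × 10^-14 m

When a particle is accelerated through voltage V, it gains kinetic energy KE = qV.

The de Broglie wavelength is then λ = h/√(2mqV):

λ = h/√(2mqV)
λ = (6.626 × 10^-34 J·s) / √(2 × 6.64 × 10^-27 kg × 3.204 × 10^-19 C × 40334.1 V)
λ = 5.06 × 10^-14 m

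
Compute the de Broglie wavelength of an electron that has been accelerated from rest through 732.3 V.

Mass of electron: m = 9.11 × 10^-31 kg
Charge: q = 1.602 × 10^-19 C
4.53 × 10^-11 m

When a particle is accelerated through voltage V, it gains kinetic energy KE = qV.

The de Broglie wavelength is then λ = h/√(2mqV):

λ = h/√(2mqV)
λ = (6.626 × 10^-34 J·s) / √(2 × 9.11 × 10^-31 kg × 1.602 × 10^-19 C × 732.3 V)
λ = 4.53 × 10^-11 m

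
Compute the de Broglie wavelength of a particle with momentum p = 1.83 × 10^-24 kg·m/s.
3.62 × 10^-10 m

Using the de Broglie relation λ = h/p:

λ = h/p
λ = (6.626 × 10^-34 J·s) / (1.83 × 10^-24 kg·m/s)
λ = 3.62 × 10^-10 m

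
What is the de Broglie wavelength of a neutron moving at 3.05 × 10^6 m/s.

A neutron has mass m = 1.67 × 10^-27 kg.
1.30 × 10^-13 m

Using the de Broglie relation λ = h/(mv):

λ = h/(mv)
λ = (6.626 × 10^-34 J·s) / (1.67 × 10^-27 kg × 3.05 × 10^6 m/s)
λ = 1.30 × 10^-13 m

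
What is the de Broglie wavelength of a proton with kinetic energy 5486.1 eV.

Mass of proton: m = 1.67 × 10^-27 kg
3.87 × 10^-13 m

Using λ = h/√(2mKE):

First convert KE to Joules: KE = 5486.1 eV = 8.790 × 10^-16 J

λ = h/√(2mKE)
λ = (6.626 × 10^-34 J·s) / √(2 × 1.67 × 10^-27 kg × 8.790 × 10^-16 J)
λ = 3.87 × 10^-13 m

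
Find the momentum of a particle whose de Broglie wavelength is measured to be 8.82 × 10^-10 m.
7.51 × 10^-25 kg·m/s

From the de Broglie relation λ = h/p, we solve for p:

p = h/λ
p = (6.626 × 10^-34 J·s) / (8.82 × 10^-10 m)
p = 7.51 × 10^-25 kg·m/s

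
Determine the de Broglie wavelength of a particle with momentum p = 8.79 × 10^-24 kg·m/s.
7.54 × 10^-11 m

Using the de Broglie relation λ = h/p:

λ = h/p
λ = (6.626 × 10^-34 J·s) / (8.79 × 10^-24 kg·m/s)
λ = 7.54 × 10^-11 m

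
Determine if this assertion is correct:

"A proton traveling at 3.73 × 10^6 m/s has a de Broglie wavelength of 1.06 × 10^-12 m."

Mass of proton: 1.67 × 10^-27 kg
False

The claim is incorrect.

Using λ = h/(mv):
λ = (6.626 × 10^-34 J·s) / (1.67 × 10^-27 kg × 3.73 × 10^6 m/s)
λ = 1.06 × 10^-13 m

The actual wavelength differs from the claimed 1.06 × 10^-12 m.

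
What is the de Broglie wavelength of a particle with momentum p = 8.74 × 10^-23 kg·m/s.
7.58 × 10^-12 m

Using the de Broglie relation λ = h/p:

λ = h/p
λ = (6.626 × 10^-34 J·s) / (8.74 × 10^-23 kg·m/s)
λ = 7.58 × 10^-12 m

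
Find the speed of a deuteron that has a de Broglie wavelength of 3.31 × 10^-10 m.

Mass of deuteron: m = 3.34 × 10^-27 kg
5.99 × 10^2 m/s

From the de Broglie relation λ = h/(mv), we solve for v:

v = h/(mλ)
v = (6.626 × 10^-34 J·s) / (3.34 × 10^-27 kg × 3.31 × 10^-10 m)
v = 5.99 × 10^2 m/s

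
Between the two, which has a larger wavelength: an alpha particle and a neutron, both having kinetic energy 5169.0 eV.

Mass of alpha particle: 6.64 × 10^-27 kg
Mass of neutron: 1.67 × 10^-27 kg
The neutron has the longer wavelength.

Using λ = h/√(2mKE):

For alpha particle: λ₁ = h/√(2m₁KE) = 2.00 × 10^-13 m
For neutron: λ₂ = h/√(2m₂KE) = 3.98 × 10^-13 m

Since λ ∝ 1/√m at constant kinetic energy, the lighter particle has the longer wavelength.

The neutron has the longer de Broglie wavelength.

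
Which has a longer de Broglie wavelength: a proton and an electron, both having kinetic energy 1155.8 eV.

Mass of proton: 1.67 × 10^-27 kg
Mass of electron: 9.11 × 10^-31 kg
The electron has the longer wavelength.

Using λ = h/√(2mKE):

For proton: λ₁ = h/√(2m₁KE) = 8.43 × 10^-13 m
For electron: λ₂ = h/√(2m₂KE) = 3.61 × 10^-11 m

Since λ ∝ 1/√m at constant kinetic energy, the lighter particle has the longer wavelength.

The electron has the longer de Broglie wavelength.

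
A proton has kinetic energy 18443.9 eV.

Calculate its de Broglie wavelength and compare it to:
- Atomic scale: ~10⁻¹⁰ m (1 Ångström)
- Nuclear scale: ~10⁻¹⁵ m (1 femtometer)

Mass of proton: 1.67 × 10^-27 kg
λ = 2.11 × 10^-13 m, which is between nuclear and atomic scales.

Using λ = h/√(2mKE):

KE = 18443.9 eV = 2.955 × 10^-15 J

λ = h/√(2mKE)
λ = (6.626 × 10^-34 J·s) / √(2 × 1.67 × 10^-27 kg × 2.955 × 10^-15 J)
λ = 2.11 × 10^-13 m

Comparison:
- Atomic scale (10⁻¹⁰ m): λ is 0.0021× this size
- Nuclear scale (10⁻¹⁵ m): λ is 2.1e+02× this size

The wavelength is between nuclear and atomic scales.

This wavelength is appropriate for probing atomic structure but too large for nuclear physics experiments.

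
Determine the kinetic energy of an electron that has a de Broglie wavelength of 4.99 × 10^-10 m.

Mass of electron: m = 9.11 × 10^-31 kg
9.68 × 10^-19 J (or 6.04 eV)

From λ = h/√(2mKE), we solve for KE:

λ² = h²/(2mKE)
KE = h²/(2mλ²)
KE = (6.626 × 10^-34 J·s)² / (2 × 9.11 × 10^-31 kg × (4.99 × 10^-10 m)²)
KE = 9.68 × 10^-19 J
KE = 6.04 eV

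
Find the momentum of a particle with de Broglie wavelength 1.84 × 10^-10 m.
3.60 × 10^-24 kg·m/s

From the de Broglie relation λ = h/p, we solve for p:

p = h/λ
p = (6.626 × 10^-34 J·s) / (1.84 × 10^-10 m)
p = 3.60 × 10^-24 kg·m/s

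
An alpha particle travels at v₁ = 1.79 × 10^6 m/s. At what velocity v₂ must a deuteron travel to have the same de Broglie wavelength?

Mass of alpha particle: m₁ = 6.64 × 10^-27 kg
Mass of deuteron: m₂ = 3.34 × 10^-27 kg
v₂ = 3.56 × 10^6 m/s

For equal de Broglie wavelengths: λ₁ = λ₂

h/(m₁v₁) = h/(m₂v₂)
m₁v₁ = m₂v₂
v₂ = v₁ · (m₁/m₂)

v₂ = 1.79 × 10^6 m/s × (6.64 × 10^-27 kg / 3.34 × 10^-27 kg)
v₂ = 3.56 × 10^6 m/s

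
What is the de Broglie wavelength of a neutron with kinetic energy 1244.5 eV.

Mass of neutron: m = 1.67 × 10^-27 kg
8.12 × 10^-13 m

Using λ = h/√(2mKE):

First convert KE to Joules: KE = 1244.5 eV = 1.994 × 10^-16 J

λ = h/√(2mKE)
λ = (6.626 × 10^-34 J·s) / √(2 × 1.67 × 10^-27 kg × 1.994 × 10^-16 J)
λ = 8.12 × 10^-13 m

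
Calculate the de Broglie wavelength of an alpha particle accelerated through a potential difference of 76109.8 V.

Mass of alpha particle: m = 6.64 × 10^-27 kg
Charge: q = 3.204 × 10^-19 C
3.68 × 10^-14 m

When a particle is accelerated through voltage V, it gains kinetic energy KE = qV.

The de Broglie wavelength is then λ = h/√(2mqV):

λ = h/√(2mqV)
λ = (6.626 × 10^-34 J·s) / √(2 × 6.64 × 10^-27 kg × 3.204 × 10^-19 C × 76109.8 V)
λ = 3.68 × 10^-14 m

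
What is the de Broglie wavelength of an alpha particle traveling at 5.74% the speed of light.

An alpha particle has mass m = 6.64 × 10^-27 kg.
5.80 × 10^-15 m

Using the de Broglie relation λ = h/(mv):

v = 5.74% × c = 1.721 × 10^7 m/s

λ = h/(mv)
λ = (6.626 × 10^-34 J·s) / (6.64 × 10^-27 kg × 1.721 × 10^7 m/s)
λ = 5.80 × 10^-15 m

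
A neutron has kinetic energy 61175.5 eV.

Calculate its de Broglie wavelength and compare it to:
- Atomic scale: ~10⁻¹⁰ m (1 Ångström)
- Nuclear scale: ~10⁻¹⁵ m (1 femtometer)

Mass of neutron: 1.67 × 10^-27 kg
λ = 1.16 × 10^-13 m, which is between nuclear and atomic scales.

Using λ = h/√(2mKE):

KE = 61175.5 eV = 9.801 × 10^-15 J

λ = h/√(2mKE)
λ = (6.626 × 10^-34 J·s) / √(2 × 1.67 × 10^-27 kg × 9.801 × 10^-15 J)
λ = 1.16 × 10^-13 m

Comparison:
- Atomic scale (10⁻¹⁰ m): λ is 0.0012× this size
- Nuclear scale (10⁻¹⁵ m): λ is 1.2e+02× this size

The wavelength is between nuclear and atomic scales.

This wavelength is appropriate for probing atomic structure but too large for nuclear physics experiments.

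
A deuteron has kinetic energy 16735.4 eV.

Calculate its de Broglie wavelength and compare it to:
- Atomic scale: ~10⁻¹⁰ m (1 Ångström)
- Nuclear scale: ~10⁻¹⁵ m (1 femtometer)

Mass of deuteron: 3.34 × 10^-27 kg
λ = 1.57 × 10^-13 m, which is between nuclear and atomic scales.

Using λ = h/√(2mKE):

KE = 16735.4 eV = 2.681 × 10^-15 J

λ = h/√(2mKE)
λ = (6.626 × 10^-34 J·s) / √(2 × 3.34 × 10^-27 kg × 2.681 × 10^-15 J)
λ = 1.57 × 10^-13 m

Comparison:
- Atomic scale (10⁻¹⁰ m): λ is 0.0016× this size
- Nuclear scale (10⁻¹⁵ m): λ is 1.6e+02× this size

The wavelength is between nuclear and atomic scales.

This wavelength is appropriate for probing atomic structure but too large for nuclear physics experiments.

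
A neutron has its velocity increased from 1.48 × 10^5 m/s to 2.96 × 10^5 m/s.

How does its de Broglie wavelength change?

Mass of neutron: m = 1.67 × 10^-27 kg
The wavelength decreases by a factor of 2.

Using λ = h/(mv):

Initial wavelength: λ₁ = h/(mv₁) = 2.68 × 10^-12 m
Final wavelength: λ₂ = h/(mv₂) = 1.34 × 10^-12 m

Since λ ∝ 1/v, when velocity increases by a factor of 2, the wavelength decreases by a factor of 2.

λ₂/λ₁ = v₁/v₂ = 1/2

The wavelength decreases by a factor of 2.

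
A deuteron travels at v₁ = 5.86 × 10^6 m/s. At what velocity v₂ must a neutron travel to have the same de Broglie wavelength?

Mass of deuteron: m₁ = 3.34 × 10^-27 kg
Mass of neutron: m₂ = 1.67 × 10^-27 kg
v₂ = 1.17 × 10^7 m/s

For equal de Broglie wavelengths: λ₁ = λ₂

h/(m₁v₁) = h/(m₂v₂)
m₁v₁ = m₂v₂
v₂ = v₁ · (m₁/m₂)

v₂ = 5.86 × 10^6 m/s × (3.34 × 10^-27 kg / 1.67 × 10^-27 kg)
v₂ = 1.17 × 10^7 m/s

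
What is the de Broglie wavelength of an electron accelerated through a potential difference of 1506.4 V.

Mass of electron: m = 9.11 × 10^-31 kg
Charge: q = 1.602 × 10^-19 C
3.16 × 10^-11 m

When a particle is accelerated through voltage V, it gains kinetic energy KE = qV.

The de Broglie wavelength is then λ = h/√(2mqV):

λ = h/√(2mqV)
λ = (6.626 × 10^-34 J·s) / √(2 × 9.11 × 10^-31 kg × 1.602 × 10^-19 C × 1506.4 V)
λ = 3.16 × 10^-11 m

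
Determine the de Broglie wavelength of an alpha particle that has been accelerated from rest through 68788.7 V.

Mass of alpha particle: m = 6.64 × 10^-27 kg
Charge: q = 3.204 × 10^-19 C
3.87 × 10^-14 m

When a particle is accelerated through voltage V, it gains kinetic energy KE = qV.

The de Broglie wavelength is then λ = h/√(2mqV):

λ = h/√(2mqV)
λ = (6.626 × 10^-34 J·s) / √(2 × 6.64 × 10^-27 kg × 3.204 × 10^-19 C × 68788.7 V)
λ = 3.87 × 10^-14 m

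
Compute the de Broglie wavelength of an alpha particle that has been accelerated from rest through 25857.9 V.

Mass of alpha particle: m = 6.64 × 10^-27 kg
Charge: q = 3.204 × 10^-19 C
6.32 × 10^-14 m

When a particle is accelerated through voltage V, it gains kinetic energy KE = qV.

The de Broglie wavelength is then λ = h/√(2mqV):

λ = h/√(2mqV)
λ = (6.626 × 10^-34 J·s) / √(2 × 6.64 × 10^-27 kg × 3.204 × 10^-19 C × 25857.9 V)
λ = 6.32 × 10^-14 m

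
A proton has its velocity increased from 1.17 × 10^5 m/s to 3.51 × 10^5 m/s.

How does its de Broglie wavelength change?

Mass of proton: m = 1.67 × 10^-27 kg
The wavelength decreases by a factor of 3.

Using λ = h/(mv):

Initial wavelength: λ₁ = h/(mv₁) = 3.39 × 10^-12 m
Final wavelength: λ₂ = h/(mv₂) = 1.13 × 10^-12 m

Since λ ∝ 1/v, when velocity increases by a factor of 3, the wavelength decreases by a factor of 3.

λ₂/λ₁ = v₁/v₂ = 1/3

The wavelength decreases by a factor of 3.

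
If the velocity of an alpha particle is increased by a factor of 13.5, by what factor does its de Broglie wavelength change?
The wavelength decreases by a factor of 13.5.

From λ = h/(mv), the wavelength is inversely proportional to velocity:

λ ∝ 1/v

If v → 13.5v, then λ → λ/13.5

When velocity is increased by a factor of 13.5, the wavelength decreases by a factor of 13.5.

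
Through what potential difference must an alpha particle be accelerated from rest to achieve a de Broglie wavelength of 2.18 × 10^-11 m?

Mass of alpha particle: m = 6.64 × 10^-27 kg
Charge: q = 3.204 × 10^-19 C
2.17 × 10^-1 V

From λ = h/√(2mqV), we solve for V:

λ² = h²/(2mqV)
V = h²/(2mqλ²)
V = (6.626 × 10^-34 J·s)² / (2 × 6.64 × 10^-27 kg × 3.204 × 10^-19 C × (2.18 × 10^-11 m)²)
V = 2.17 × 10^-1 V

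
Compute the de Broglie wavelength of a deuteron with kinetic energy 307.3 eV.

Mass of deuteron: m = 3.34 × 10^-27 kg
1.16 × 10^-12 m

Using λ = h/√(2mKE):

First convert KE to Joules: KE = 307.3 eV = 4.923 × 10^-17 J

λ = h/√(2mKE)
λ = (6.626 × 10^-34 J·s) / √(2 × 3.34 × 10^-27 kg × 4.923 × 10^-17 J)
λ = 1.16 × 10^-12 m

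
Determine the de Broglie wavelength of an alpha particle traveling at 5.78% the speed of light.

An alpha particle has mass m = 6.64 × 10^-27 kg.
5.76 × 10^-15 m

Using the de Broglie relation λ = h/(mv):

v = 5.78% × c = 1.733 × 10^7 m/s

λ = h/(mv)
λ = (6.626 × 10^-34 J·s) / (6.64 × 10^-27 kg × 1.733 × 10^7 m/s)
λ = 5.76 × 10^-15 m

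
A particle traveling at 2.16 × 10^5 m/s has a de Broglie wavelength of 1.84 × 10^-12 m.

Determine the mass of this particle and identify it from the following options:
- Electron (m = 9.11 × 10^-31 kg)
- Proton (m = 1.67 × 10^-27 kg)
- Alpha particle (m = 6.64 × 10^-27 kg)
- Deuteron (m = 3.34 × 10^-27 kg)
The particle is a proton.

From λ = h/(mv), solve for mass:

m = h/(λv)
m = (6.626 × 10^-34 J·s) / (1.84 × 10^-12 m × 2.16 × 10^5 m/s)
m = 1.67 × 10^-27 kg

Comparing with the listed masses, this is closest to a proton.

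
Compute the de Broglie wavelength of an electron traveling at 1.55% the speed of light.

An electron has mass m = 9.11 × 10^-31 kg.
1.57 × 10^-10 m

Using the de Broglie relation λ = h/(mv):

v = 1.55% × c = 4.647 × 10^6 m/s

λ = h/(mv)
λ = (6.626 × 10^-34 J·s) / (9.11 × 10^-31 kg × 4.647 × 10^6 m/s)
λ = 1.57 × 10^-10 m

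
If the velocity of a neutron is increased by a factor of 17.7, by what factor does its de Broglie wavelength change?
The wavelength decreases by a factor of 17.7.

From λ = h/(mv), the wavelength is inversely proportional to velocity:

λ ∝ 1/v

If v → 17.7v, then λ → λ/17.7

When velocity is increased by a factor of 17.7, the wavelength decreases by a factor of 17.7.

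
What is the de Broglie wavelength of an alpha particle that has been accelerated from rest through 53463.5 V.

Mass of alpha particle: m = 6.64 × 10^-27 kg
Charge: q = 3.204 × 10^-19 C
4.39 × 10^-14 m

When a particle is accelerated through voltage V, it gains kinetic energy KE = qV.

The de Broglie wavelength is then λ = h/√(2mqV):

λ = h/√(2mqV)
λ = (6.626 × 10^-34 J·s) / √(2 × 6.64 × 10^-27 kg × 3.204 × 10^-19 C × 53463.5 V)
λ = 4.39 × 10^-14 m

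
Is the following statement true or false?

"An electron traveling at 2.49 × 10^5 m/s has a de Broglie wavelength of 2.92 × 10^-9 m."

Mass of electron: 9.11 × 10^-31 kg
True

The claim is correct.

Using λ = h/(mv):
λ = (6.626 × 10^-34 J·s) / (9.11 × 10^-31 kg × 2.49 × 10^5 m/s)
λ = 2.92 × 10^-9 m

This matches the claimed value.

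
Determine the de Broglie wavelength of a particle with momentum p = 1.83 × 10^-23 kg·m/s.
3.62 × 10^-11 m

Using the de Broglie relation λ = h/p:

λ = h/p
λ = (6.626 × 10^-34 J·s) / (1.83 × 10^-23 kg·m/s)
λ = 3.62 × 10^-11 m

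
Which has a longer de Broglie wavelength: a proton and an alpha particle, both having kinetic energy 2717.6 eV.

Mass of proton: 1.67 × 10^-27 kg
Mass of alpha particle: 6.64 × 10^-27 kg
The proton has the longer wavelength.

Using λ = h/√(2mKE):

For proton: λ₁ = h/√(2m₁KE) = 5.49 × 10^-13 m
For alpha particle: λ₂ = h/√(2m₂KE) = 2.76 × 10^-13 m

Since λ ∝ 1/√m at constant kinetic energy, the lighter particle has the longer wavelength.

The proton has the longer de Broglie wavelength.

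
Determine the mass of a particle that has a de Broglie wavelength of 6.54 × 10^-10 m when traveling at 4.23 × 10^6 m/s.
2.40 × 10^-31 kg

From the de Broglie relation λ = h/(mv), we solve for m:

m = h/(λv)
m = (6.626 × 10^-34 J·s) / (6.54 × 10^-10 m × 4.23 × 10^6 m/s)
m = 2.40 × 10^-31 kg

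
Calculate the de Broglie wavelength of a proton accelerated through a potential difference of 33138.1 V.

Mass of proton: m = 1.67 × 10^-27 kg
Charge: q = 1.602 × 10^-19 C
1.57 × 10^-13 m

When a particle is accelerated through voltage V, it gains kinetic energy KE = qV.

The de Broglie wavelength is then λ = h/√(2mqV):

λ = h/√(2mqV)
λ = (6.626 × 10^-34 J·s) / √(2 × 1.67 × 10^-27 kg × 1.602 × 10^-19 C × 33138.1 V)
λ = 1.57 × 10^-13 m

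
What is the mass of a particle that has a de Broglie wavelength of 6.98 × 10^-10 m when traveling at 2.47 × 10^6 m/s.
3.84 × 10^-31 kg

From the de Broglie relation λ = h/(mv), we solve for m:

m = h/(λv)
m = (6.626 × 10^-34 J·s) / (6.98 × 10^-10 m × 2.47 × 10^6 m/s)
m = 3.84 × 10^-31 kg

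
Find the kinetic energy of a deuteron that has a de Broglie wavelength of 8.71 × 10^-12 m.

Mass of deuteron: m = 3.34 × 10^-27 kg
8.66 × 10^-19 J (or 5.41 eV)

From λ = h/√(2mKE), we solve for KE:

λ² = h²/(2mKE)
KE = h²/(2mλ²)
KE = (6.626 × 10^-34 J·s)² / (2 × 3.34 × 10^-27 kg × (8.71 × 10^-12 m)²)
KE = 8.66 × 10^-19 J
KE = 5.41 eV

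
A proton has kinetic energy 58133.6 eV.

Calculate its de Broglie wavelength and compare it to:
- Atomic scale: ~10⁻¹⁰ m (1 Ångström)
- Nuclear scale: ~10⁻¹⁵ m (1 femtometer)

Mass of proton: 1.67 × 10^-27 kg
λ = 1.19 × 10^-13 m, which is between nuclear and atomic scales.

Using λ = h/√(2mKE):

KE = 58133.6 eV = 9.314 × 10^-15 J

λ = h/√(2mKE)
λ = (6.626 × 10^-34 J·s) / √(2 × 1.67 × 10^-27 kg × 9.314 × 10^-15 J)
λ = 1.19 × 10^-13 m

Comparison:
- Atomic scale (10⁻¹⁰ m): λ is 0.0012× this size
- Nuclear scale (10⁻¹⁵ m): λ is 1.2e+02× this size

The wavelength is between nuclear and atomic scales.

This wavelength is appropriate for probing atomic structure but too large for nuclear physics experiments.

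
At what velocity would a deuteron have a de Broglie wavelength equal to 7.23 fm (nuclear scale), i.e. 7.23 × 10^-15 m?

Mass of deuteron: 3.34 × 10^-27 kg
2.74 × 10^7 m/s

From λ = h/(mv), solve for v:

v = h/(mλ)
v = (6.626 × 10^-34 J·s) / (3.34 × 10^-27 kg × 7.23 × 10^-15 m)
v = 2.74 × 10^7 m/s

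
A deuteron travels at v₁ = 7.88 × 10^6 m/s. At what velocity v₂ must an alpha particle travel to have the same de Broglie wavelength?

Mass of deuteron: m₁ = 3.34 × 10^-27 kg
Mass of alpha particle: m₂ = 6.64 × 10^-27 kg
v₂ = 3.96 × 10^6 m/s

For equal de Broglie wavelengths: λ₁ = λ₂

h/(m₁v₁) = h/(m₂v₂)
m₁v₁ = m₂v₂
v₂ = v₁ · (m₁/m₂)

v₂ = 7.88 × 10^6 m/s × (3.34 × 10^-27 kg / 6.64 × 10^-27 kg)
v₂ = 3.96 × 10^6 m/s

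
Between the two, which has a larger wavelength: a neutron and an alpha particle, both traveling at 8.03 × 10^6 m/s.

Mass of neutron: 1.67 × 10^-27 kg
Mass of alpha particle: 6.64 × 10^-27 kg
The neutron has the longer wavelength.

Using λ = h/(mv), since both particles have the same velocity, the wavelength depends only on mass.

For neutron: λ₁ = h/(m₁v) = 4.94 × 10^-14 m
For alpha particle: λ₂ = h/(m₂v) = 1.24 × 10^-14 m

Since λ ∝ 1/m at constant velocity, the lighter particle has the longer wavelength.

The neutron has the longer de Broglie wavelength.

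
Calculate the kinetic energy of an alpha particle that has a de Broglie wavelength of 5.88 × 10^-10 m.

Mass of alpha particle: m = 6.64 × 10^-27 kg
9.56 × 10^-23 J (or 5.97 × 10^-4 eV)

From λ = h/√(2mKE), we solve for KE:

λ² = h²/(2mKE)
KE = h²/(2mλ²)
KE = (6.626 × 10^-34 J·s)² / (2 × 6.64 × 10^-27 kg × (5.88 × 10^-10 m)²)
KE = 9.56 × 10^-23 J
KE = 5.97 × 10^-4 eV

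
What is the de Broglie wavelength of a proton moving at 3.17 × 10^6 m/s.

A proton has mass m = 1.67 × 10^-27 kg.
1.25 × 10^-13 m

Using the de Broglie relation λ = h/(mv):

λ = h/(mv)
λ = (6.626 × 10^-34 J·s) / (1.67 × 10^-27 kg × 3.17 × 10^6 m/s)
λ = 1.25 × 10^-13 m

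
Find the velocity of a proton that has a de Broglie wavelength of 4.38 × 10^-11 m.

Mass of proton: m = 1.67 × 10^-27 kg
9.06 × 10^3 m/s

From the de Broglie relation λ = h/(mv), we solve for v:

v = h/(mλ)
v = (6.626 × 10^-34 J·s) / (1.67 × 10^-27 kg × 4.38 × 10^-11 m)
v = 9.06 × 10^3 m/s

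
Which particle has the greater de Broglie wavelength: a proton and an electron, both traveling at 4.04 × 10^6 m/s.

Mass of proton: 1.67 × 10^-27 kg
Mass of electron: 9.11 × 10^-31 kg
The electron has the longer wavelength.

Using λ = h/(mv), since both particles have the same velocity, the wavelength depends only on mass.

For proton: λ₁ = h/(m₁v) = 9.82 × 10^-14 m
For electron: λ₂ = h/(m₂v) = 1.80 × 10^-10 m

Since λ ∝ 1/m at constant velocity, the lighter particle has the longer wavelength.

The electron has the longer de Broglie wavelength.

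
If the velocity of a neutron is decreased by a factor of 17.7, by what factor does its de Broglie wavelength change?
The wavelength increases by a factor of 17.7.

From λ = h/(mv), the wavelength is inversely proportional to velocity:

λ ∝ 1/v

If v → v/17.7, then λ → 17.7λ

When velocity is decreased by a factor of 17.7, the wavelength increases by a factor of 17.7.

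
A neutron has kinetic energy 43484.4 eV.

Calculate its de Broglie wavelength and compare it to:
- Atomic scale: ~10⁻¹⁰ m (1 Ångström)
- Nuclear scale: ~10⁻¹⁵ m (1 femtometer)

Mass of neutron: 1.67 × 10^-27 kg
λ = 1.37 × 10^-13 m, which is between nuclear and atomic scales.

Using λ = h/√(2mKE):

KE = 43484.4 eV = 6.967 × 10^-15 J

λ = h/√(2mKE)
λ = (6.626 × 10^-34 J·s) / √(2 × 1.67 × 10^-27 kg × 6.967 × 10^-15 J)
λ = 1.37 × 10^-13 m

Comparison:
- Atomic scale (10⁻¹⁰ m): λ is 0.0014× this size
- Nuclear scale (10⁻¹⁵ m): λ is 1.4e+02× this size

The wavelength is between nuclear and atomic scales.

This wavelength is appropriate for probing atomic structure but too large for nuclear physics experiments.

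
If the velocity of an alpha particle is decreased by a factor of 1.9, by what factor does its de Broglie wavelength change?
The wavelength increases by a factor of 1.9.

From λ = h/(mv), the wavelength is inversely proportional to velocity:

λ ∝ 1/v

If v → v/1.9, then λ → 1.9λ

When velocity is decreased by a factor of 1.9, the wavelength increases by a factor of 1.9.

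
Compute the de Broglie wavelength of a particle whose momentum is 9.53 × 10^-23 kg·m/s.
6.95 × 10^-12 m

Using the de Broglie relation λ = h/p:

λ = h/p
λ = (6.626 × 10^-34 J·s) / (9.53 × 10^-23 kg·m/s)
λ = 6.95 × 10^-12 m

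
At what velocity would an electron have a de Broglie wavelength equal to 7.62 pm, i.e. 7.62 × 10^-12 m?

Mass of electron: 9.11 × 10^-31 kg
9.55 × 10^7 m/s

From λ = h/(mv), solve for v:

v = h/(mλ)
v = (6.626 × 10^-34 J·s) / (9.11 × 10^-31 kg × 7.62 × 10^-12 m)
v = 9.55 × 10^7 m/s

Note: This velocity is 31.8% of the speed of light, so relativistic corrections would be needed for a more accurate calculation.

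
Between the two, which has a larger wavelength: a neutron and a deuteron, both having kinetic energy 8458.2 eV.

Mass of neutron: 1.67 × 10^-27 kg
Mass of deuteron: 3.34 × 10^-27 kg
The neutron has the longer wavelength.

Using λ = h/√(2mKE):

For neutron: λ₁ = h/√(2m₁KE) = 3.11 × 10^-13 m
For deuteron: λ₂ = h/√(2m₂KE) = 2.20 × 10^-13 m

Since λ ∝ 1/√m at constant kinetic energy, the lighter particle has the longer wavelength.

The neutron has the longer de Broglie wavelength.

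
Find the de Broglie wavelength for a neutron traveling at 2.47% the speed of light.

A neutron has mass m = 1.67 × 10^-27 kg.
5.36 × 10^-14 m

Using the de Broglie relation λ = h/(mv):

v = 2.47% × c = 7.405 × 10^6 m/s

λ = h/(mv)
λ = (6.626 × 10^-34 J·s) / (1.67 × 10^-27 kg × 7.405 × 10^6 m/s)
λ = 5.36 × 10^-14 m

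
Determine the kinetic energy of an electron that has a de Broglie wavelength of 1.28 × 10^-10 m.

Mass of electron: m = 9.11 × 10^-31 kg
1.47 × 10^-17 J (or 91.8 eV)

From λ = h/√(2mKE), we solve for KE:

λ² = h²/(2mKE)
KE = h²/(2mλ²)
KE = (6.626 × 10^-34 J·s)² / (2 × 9.11 × 10^-31 kg × (1.28 × 10^-10 m)²)
KE = 1.47 × 10^-17 J
KE = 91.8 eV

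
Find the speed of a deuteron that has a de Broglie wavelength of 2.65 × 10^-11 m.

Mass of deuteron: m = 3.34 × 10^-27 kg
7.49 × 10^3 m/s

From the de Broglie relation λ = h/(mv), we solve for v:

v = h/(mλ)
v = (6.626 × 10^-34 J·s) / (3.34 × 10^-27 kg × 2.65 × 10^-11 m)
v = 7.49 × 10^3 m/s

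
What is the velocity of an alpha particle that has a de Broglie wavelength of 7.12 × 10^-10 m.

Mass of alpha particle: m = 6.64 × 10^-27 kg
1.40 × 10^2 m/s

From the de Broglie relation λ = h/(mv), we solve for v:

v = h/(mλ)
v = (6.626 × 10^-34 J·s) / (6.64 × 10^-27 kg × 7.12 × 10^-10 m)
v = 1.40 × 10^2 m/s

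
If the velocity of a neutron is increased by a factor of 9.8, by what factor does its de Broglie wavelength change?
The wavelength decreases by a factor of 9.8.

From λ = h/(mv), the wavelength is inversely proportional to velocity:

λ ∝ 1/v

If v → 9.8v, then λ → λ/9.8

When velocity is increased by a factor of 9.8, the wavelength decreases by a factor of 9.8.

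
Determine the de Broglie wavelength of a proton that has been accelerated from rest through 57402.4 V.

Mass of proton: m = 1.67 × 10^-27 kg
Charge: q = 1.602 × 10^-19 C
1.20 × 10^-13 m

When a particle is accelerated through voltage V, it gains kinetic energy KE = qV.

The de Broglie wavelength is then λ = h/√(2mqV):

λ = h/√(2mqV)
λ = (6.626 × 10^-34 J·s) / √(2 × 1.67 × 10^-27 kg × 1.602 × 10^-19 C × 57402.4 V)
λ = 1.20 × 10^-13 m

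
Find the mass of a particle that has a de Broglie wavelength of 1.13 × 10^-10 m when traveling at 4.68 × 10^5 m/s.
1.25 × 10^-29 kg

From the de Broglie relation λ = h/(mv), we solve for m:

m = h/(λv)
m = (6.626 × 10^-34 J·s) / (1.13 × 10^-10 m × 4.68 × 10^5 m/s)
m = 1.25 × 10^-29 kg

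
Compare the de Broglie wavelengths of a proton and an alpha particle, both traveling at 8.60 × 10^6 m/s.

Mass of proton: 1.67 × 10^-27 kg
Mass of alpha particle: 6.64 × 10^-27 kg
The proton has the longer wavelength.

Using λ = h/(mv), since both particles have the same velocity, the wavelength depends only on mass.

For proton: λ₁ = h/(m₁v) = 4.61 × 10^-14 m
For alpha particle: λ₂ = h/(m₂v) = 1.16 × 10^-14 m

Since λ ∝ 1/m at constant velocity, the lighter particle has the longer wavelength.

The proton has the longer de Broglie wavelength.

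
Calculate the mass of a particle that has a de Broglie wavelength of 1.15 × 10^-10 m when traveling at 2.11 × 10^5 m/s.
2.73 × 10^-29 kg

From the de Broglie relation λ = h/(mv), we solve for m:

m = h/(λv)
m = (6.626 × 10^-34 J·s) / (1.15 × 10^-10 m × 2.11 × 10^5 m/s)
m = 2.73 × 10^-29 kg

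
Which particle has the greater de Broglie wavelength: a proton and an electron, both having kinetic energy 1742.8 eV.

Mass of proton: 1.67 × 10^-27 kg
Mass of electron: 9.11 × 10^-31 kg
The electron has the longer wavelength.

Using λ = h/√(2mKE):

For proton: λ₁ = h/√(2m₁KE) = 6.86 × 10^-13 m
For electron: λ₂ = h/√(2m₂KE) = 2.94 × 10^-11 m

Since λ ∝ 1/√m at constant kinetic energy, the lighter particle has the longer wavelength.

The electron has the longer de Broglie wavelength.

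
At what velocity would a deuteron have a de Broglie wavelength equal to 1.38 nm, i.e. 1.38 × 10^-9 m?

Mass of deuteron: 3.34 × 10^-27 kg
1.44 × 10^2 m/s

From λ = h/(mv), solve for v:

v = h/(mλ)
v = (6.626 × 10^-34 J·s) / (3.34 × 10^-27 kg × 1.38 × 10^-9 m)
v = 1.44 × 10^2 m/s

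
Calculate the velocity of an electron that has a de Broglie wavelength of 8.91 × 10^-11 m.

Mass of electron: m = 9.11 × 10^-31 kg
8.16 × 10^6 m/s

From the de Broglie relation λ = h/(mv), we solve for v:

v = h/(mλ)
v = (6.626 × 10^-34 J·s) / (9.11 × 10^-31 kg × 8.91 × 10^-11 m)
v = 8.16 × 10^6 m/s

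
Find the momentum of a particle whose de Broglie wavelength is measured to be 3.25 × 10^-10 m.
2.04 × 10^-24 kg·m/s

From the de Broglie relation λ = h/p, we solve for p:

p = h/λ
p = (6.626 × 10^-34 J·s) / (3.25 × 10^-10 m)
p = 2.04 × 10^-24 kg·m/s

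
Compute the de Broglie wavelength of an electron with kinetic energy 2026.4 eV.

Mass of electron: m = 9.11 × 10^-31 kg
2.72 × 10^-11 m

Using λ = h/√(2mKE):

First convert KE to Joules: KE = 2026.4 eV = 3.247 × 10^-16 J

λ = h/√(2mKE)
λ = (6.626 × 10^-34 J·s) / √(2 × 9.11 × 10^-31 kg × 3.247 × 10^-16 J)
λ = 2.72 × 10^-11 m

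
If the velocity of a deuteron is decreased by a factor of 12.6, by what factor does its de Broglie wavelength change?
The wavelength increases by a factor of 12.6.

From λ = h/(mv), the wavelength is inversely proportional to velocity:

λ ∝ 1/v

If v → v/12.6, then λ → 12.6λ

When velocity is decreased by a factor of 12.6, the wavelength increases by a factor of 12.6.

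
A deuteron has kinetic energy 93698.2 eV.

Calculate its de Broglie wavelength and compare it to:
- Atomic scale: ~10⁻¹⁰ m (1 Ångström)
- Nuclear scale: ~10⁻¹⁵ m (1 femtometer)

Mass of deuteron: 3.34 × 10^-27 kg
λ = 6.62 × 10^-14 m, which is between nuclear and atomic scales.

Using λ = h/√(2mKE):

KE = 93698.2 eV = 1.501 × 10^-14 J

λ = h/√(2mKE)
λ = (6.626 × 10^-34 J·s) / √(2 × 3.34 × 10^-27 kg × 1.501 × 10^-14 J)
λ = 6.62 × 10^-14 m

Comparison:
- Atomic scale (10⁻¹⁰ m): λ is 0.00066× this size
- Nuclear scale (10⁻¹⁵ m): λ is 66× this size

The wavelength is between nuclear and atomic scales.

This wavelength is appropriate for probing atomic structure but too large for nuclear physics experiments.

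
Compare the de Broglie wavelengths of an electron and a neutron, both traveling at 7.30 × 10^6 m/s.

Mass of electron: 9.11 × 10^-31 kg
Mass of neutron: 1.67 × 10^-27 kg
The electron has the longer wavelength.

Using λ = h/(mv), since both particles have the same velocity, the wavelength depends only on mass.

For electron: λ₁ = h/(m₁v) = 9.96 × 10^-11 m
For neutron: λ₂ = h/(m₂v) = 5.44 × 10^-14 m

Since λ ∝ 1/m at constant velocity, the lighter particle has the longer wavelength.

The electron has the longer de Broglie wavelength.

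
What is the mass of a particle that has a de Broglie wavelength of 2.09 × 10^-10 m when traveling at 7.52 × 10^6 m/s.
4.22 × 10^-31 kg

From the de Broglie relation λ = h/(mv), we solve for m:

m = h/(λv)
m = (6.626 × 10^-34 J·s) / (2.09 × 10^-10 m × 7.52 × 10^6 m/s)
m = 4.22 × 10^-31 kg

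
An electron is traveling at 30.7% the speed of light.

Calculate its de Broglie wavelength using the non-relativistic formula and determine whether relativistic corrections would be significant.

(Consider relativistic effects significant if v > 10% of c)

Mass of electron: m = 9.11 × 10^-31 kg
Yes, relativistic corrections are needed.

Using the non-relativistic de Broglie formula λ = h/(mv):

v = 30.7% × c = 9.204 × 10^7 m/s

λ = h/(mv)
λ = (6.626 × 10^-34 J·s) / (9.11 × 10^-31 kg × 9.204 × 10^7 m/s)
λ = 7.90 × 10^-12 m

Since v = 30.7% of c > 10% of c, relativistic corrections ARE significant and the actual wavelength would differ from this non-relativistic estimate.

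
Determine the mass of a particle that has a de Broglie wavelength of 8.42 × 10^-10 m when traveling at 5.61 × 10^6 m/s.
1.40 × 10^-31 kg

From the de Broglie relation λ = h/(mv), we solve for m:

m = h/(λv)
m = (6.626 × 10^-34 J·s) / (8.42 × 10^-10 m × 5.61 × 10^6 m/s)
m = 1.40 × 10^-31 kg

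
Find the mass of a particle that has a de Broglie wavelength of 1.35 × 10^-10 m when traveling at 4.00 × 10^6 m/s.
1.23 × 10^-30 kg

From the de Broglie relation λ = h/(mv), we solve for m:

m = h/(λv)
m = (6.626 × 10^-34 J·s) / (1.35 × 10^-10 m × 4.00 × 10^6 m/s)
m = 1.23 × 10^-30 kg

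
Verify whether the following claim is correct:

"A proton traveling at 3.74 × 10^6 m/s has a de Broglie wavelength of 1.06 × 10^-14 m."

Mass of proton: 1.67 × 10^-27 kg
False

The claim is incorrect.

Using λ = h/(mv):
λ = (6.626 × 10^-34 J·s) / (1.67 × 10^-27 kg × 3.74 × 10^6 m/s)
λ = 1.06 × 10^-13 m

The actual wavelength differs from the claimed 1.06 × 10^-14 m.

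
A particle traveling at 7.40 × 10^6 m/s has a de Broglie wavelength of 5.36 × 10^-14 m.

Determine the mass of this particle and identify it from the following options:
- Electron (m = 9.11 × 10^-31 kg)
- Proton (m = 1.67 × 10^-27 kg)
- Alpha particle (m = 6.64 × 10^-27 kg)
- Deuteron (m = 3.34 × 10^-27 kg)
The particle is a proton.

From λ = h/(mv), solve for mass:

m = h/(λv)
m = (6.626 × 10^-34 J·s) / (5.36 × 10^-14 m × 7.40 × 10^6 m/s)
m = 1.67 × 10^-27 kg

Comparing with the listed masses, this is closest to a proton.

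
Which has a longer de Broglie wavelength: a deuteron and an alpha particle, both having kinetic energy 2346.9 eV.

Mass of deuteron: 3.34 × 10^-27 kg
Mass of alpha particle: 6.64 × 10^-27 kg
The deuteron has the longer wavelength.

Using λ = h/√(2mKE):

For deuteron: λ₁ = h/√(2m₁KE) = 4.18 × 10^-13 m
For alpha particle: λ₂ = h/√(2m₂KE) = 2.97 × 10^-13 m

Since λ ∝ 1/√m at constant kinetic energy, the lighter particle has the longer wavelength.

The deuteron has the longer de Broglie wavelength.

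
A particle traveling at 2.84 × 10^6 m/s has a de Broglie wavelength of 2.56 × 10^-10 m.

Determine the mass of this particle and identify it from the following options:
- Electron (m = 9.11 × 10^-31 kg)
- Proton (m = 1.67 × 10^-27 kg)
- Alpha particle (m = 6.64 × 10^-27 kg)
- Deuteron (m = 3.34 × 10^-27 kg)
The particle is an electron.

From λ = h/(mv), solve for mass:

m = h/(λv)
m = (6.626 × 10^-34 J·s) / (2.56 × 10^-10 m × 2.84 × 10^6 m/s)
m = 9.11 × 10^-31 kg

Comparing with the listed masses, this is closest to an electron.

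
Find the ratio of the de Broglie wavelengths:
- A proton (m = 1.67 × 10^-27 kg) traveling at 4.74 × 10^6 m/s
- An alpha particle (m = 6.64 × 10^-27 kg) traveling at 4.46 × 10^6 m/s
λ₁/λ₂ = 3.74

Using λ = h/(mv):

λ₁ = h/(m₁v₁) = 8.37 × 10^-14 m
λ₂ = h/(m₂v₂) = 2.24 × 10^-14 m

Ratio λ₁/λ₂ = (m₂v₂)/(m₁v₁)
         = (6.64 × 10^-27 kg × 4.46 × 10^6 m/s) / (1.67 × 10^-27 kg × 4.74 × 10^6 m/s)
         = 3.74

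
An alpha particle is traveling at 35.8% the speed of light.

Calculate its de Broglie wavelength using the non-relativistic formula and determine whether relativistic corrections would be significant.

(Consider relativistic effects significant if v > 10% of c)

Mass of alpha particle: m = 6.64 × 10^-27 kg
Yes, relativistic corrections are needed.

Using the non-relativistic de Broglie formula λ = h/(mv):

v = 35.8% × c = 1.073 × 10^8 m/s

λ = h/(mv)
λ = (6.626 × 10^-34 J·s) / (6.64 × 10^-27 kg × 1.073 × 10^8 m/s)
λ = 9.30 × 10^-16 m

Since v = 35.8% of c > 10% of c, relativistic corrections ARE significant and the actual wavelength would differ from this non-relativistic estimate.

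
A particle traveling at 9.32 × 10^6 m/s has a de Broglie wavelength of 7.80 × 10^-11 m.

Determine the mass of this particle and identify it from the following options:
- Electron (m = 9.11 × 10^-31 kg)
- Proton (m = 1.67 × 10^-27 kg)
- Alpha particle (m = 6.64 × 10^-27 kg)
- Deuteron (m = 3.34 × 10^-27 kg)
The particle is an electron.

From λ = h/(mv), solve for mass:

m = h/(λv)
m = (6.626 × 10^-34 J·s) / (7.80 × 10^-11 m × 9.32 × 10^6 m/s)
m = 9.11 × 10^-31 kg

Comparing with the listed masses, this is closest to an electron.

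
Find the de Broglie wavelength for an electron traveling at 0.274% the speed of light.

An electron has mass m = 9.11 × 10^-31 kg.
8.85 × 10^-10 m

Using the de Broglie relation λ = h/(mv):

v = 0.274% × c = 8.214 × 10^5 m/s

λ = h/(mv)
λ = (6.626 × 10^-34 J·s) / (9.11 × 10^-31 kg × 8.214 × 10^5 m/s)
λ = 8.85 × 10^-10 m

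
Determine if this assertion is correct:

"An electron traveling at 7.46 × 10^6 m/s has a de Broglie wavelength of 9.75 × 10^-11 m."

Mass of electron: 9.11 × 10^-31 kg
True

The claim is correct.

Using λ = h/(mv):
λ = (6.626 × 10^-34 J·s) / (9.11 × 10^-31 kg × 7.46 × 10^6 m/s)
λ = 9.75 × 10^-11 m

This matches the claimed value.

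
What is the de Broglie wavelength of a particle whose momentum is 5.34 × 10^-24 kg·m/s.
1.24 × 10^-10 m

Using the de Broglie relation λ = h/p:

λ = h/p
λ = (6.626 × 10^-34 J·s) / (5.34 × 10^-24 kg·m/s)
λ = 1.24 × 10^-10 m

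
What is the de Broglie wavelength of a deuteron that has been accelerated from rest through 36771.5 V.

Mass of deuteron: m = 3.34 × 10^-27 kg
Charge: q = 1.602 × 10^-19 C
1.06 × 10^-13 m

When a particle is accelerated through voltage V, it gains kinetic energy KE = qV.

The de Broglie wavelength is then λ = h/√(2mqV):

λ = h/√(2mqV)
λ = (6.626 × 10^-34 J·s) / √(2 × 3.34 × 10^-27 kg × 1.602 × 10^-19 C × 36771.5 V)
λ = 1.06 × 10^-13 m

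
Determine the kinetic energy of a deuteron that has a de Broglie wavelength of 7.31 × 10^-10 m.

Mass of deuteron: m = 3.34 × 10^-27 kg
1.23 × 10^-22 J (or 7.68 × 10^-4 eV)

From λ = h/√(2mKE), we solve for KE:

λ² = h²/(2mKE)
KE = h²/(2mλ²)
KE = (6.626 × 10^-34 J·s)² / (2 × 3.34 × 10^-27 kg × (7.31 × 10^-10 m)²)
KE = 1.23 × 10^-22 J
KE = 7.68 × 10^-4 eV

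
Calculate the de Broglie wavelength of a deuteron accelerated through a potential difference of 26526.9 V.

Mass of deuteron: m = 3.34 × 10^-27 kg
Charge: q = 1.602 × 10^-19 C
1.24 × 10^-13 m

When a particle is accelerated through voltage V, it gains kinetic energy KE = qV.

The de Broglie wavelength is then λ = h/√(2mqV):

λ = h/√(2mqV)
λ = (6.626 × 10^-34 J·s) / √(2 × 3.34 × 10^-27 kg × 1.602 × 10^-19 C × 26526.9 V)
λ = 1.24 × 10^-13 m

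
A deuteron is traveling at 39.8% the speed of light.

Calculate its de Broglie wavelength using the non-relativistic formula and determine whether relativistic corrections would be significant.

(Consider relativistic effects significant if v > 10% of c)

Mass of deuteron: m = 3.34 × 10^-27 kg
Yes, relativistic corrections are needed.

Using the non-relativistic de Broglie formula λ = h/(mv):

v = 39.8% × c = 1.193 × 10^8 m/s

λ = h/(mv)
λ = (6.626 × 10^-34 J·s) / (3.34 × 10^-27 kg × 1.193 × 10^8 m/s)
λ = 1.66 × 10^-15 m

Since v = 39.8% of c > 10% of c, relativistic corrections ARE significant and the actual wavelength would differ from this non-relativistic estimate.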